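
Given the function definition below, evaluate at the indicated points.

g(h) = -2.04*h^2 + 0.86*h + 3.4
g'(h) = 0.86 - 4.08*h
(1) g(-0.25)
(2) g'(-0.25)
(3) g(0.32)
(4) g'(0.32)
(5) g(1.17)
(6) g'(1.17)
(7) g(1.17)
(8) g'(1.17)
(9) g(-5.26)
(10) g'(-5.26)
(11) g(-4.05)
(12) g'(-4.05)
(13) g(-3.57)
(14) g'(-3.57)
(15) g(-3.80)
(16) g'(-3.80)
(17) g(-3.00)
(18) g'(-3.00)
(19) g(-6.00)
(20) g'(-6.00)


(1) = 3.06
(2) = 1.88
(3) = 3.47
(4) = -0.45
(5) = 1.61
(6) = -3.91
(7) = 1.61
(8) = -3.91
(9) = -57.57
(10) = 22.32
(11) = -33.54
(12) = 17.38
(13) = -25.67
(14) = 15.43
(15) = -29.33
(16) = 16.36
(17) = -17.54
(18) = 13.10
(19) = -75.20
(20) = 25.34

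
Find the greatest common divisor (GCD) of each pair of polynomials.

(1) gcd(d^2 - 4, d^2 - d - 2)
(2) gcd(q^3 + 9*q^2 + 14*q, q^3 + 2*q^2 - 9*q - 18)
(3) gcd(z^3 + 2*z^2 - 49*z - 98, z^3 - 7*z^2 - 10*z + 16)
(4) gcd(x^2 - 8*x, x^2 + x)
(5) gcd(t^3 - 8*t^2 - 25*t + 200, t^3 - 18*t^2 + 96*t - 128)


(1) = gcd((d - 2)*(d + 2), (d - 2)*(d + 1)) = d - 2
(2) = q + 2
(3) = z + 2
(4) = gcd(x*(x - 8), x*(x + 1)) = x
(5) = t - 8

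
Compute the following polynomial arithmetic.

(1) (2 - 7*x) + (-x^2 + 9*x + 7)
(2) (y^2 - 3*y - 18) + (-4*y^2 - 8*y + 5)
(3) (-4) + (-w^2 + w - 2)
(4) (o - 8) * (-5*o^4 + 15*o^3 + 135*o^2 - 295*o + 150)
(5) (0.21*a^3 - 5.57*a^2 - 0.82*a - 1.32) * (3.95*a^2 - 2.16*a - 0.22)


(1) = -x^2 + 2*x + 9
(2) = -3*y^2 - 11*y - 13
(3) = -w^2 + w - 6
(4) = -5*o^5 + 55*o^4 + 15*o^3 - 1375*o^2 + 2510*o - 1200
(5) = 0.8295*a^5 - 22.4551*a^4 + 8.746*a^3 - 2.2174*a^2 + 3.0316*a + 0.2904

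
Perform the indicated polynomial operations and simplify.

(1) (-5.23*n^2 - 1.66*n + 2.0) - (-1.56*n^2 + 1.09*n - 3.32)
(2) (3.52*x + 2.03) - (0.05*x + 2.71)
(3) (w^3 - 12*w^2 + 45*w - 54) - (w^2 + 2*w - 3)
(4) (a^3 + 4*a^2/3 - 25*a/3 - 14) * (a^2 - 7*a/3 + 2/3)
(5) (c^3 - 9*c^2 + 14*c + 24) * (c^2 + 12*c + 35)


(1) = -3.67*n^2 - 2.75*n + 5.32
(2) = 3.47*x - 0.68
(3) = w^3 - 13*w^2 + 43*w - 51
(4) = a^5 - a^4 - 97*a^3/9 + 19*a^2/3 + 244*a/9 - 28/3
(5) = c^5 + 3*c^4 - 59*c^3 - 123*c^2 + 778*c + 840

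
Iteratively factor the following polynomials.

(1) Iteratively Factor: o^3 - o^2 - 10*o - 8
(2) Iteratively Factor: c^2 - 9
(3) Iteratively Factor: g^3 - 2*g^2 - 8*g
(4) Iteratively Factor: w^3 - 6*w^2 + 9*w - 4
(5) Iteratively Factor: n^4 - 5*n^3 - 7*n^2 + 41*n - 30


(1) = (o + 2)*(o^2 - 3*o - 4) = (o - 4)*(o + 2)*(o + 1)
(2) = (c - 3)*(c + 3)
(3) = (g + 2)*(g^2 - 4*g) = g*(g + 2)*(g - 4)
(4) = (w - 1)*(w^2 - 5*w + 4) = (w - 1)^2*(w - 4)
(5) = (n - 1)*(n^3 - 4*n^2 - 11*n + 30) = (n - 2)*(n - 1)*(n^2 - 2*n - 15) = (n - 5)*(n - 2)*(n - 1)*(n + 3)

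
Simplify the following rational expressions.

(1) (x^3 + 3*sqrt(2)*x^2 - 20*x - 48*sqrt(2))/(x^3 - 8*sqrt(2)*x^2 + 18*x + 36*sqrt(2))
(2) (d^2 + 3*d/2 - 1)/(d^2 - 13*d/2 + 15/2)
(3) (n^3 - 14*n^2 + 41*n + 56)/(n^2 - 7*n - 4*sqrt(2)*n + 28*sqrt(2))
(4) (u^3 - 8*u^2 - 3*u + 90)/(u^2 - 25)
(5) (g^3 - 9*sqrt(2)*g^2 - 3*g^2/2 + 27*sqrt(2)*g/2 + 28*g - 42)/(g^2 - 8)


(1) = (x^2 + 6*sqrt(2)*x + 16)/(x^2 - 5*sqrt(2)*x - 12)
(2) = (2*d^2 + 3*d - 2)/(2*d^2 - 13*d + 15)
(3) = (n^2 - 7*n - 8)/(n - 4*sqrt(2))
(4) = (u^2 - 3*u - 18)/(u + 5)
(5) = (2*g^2 + g*(-14*sqrt(2) - 3) + 21*sqrt(2))/(2*g + 4*sqrt(2))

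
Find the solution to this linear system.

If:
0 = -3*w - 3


Then:
w = -1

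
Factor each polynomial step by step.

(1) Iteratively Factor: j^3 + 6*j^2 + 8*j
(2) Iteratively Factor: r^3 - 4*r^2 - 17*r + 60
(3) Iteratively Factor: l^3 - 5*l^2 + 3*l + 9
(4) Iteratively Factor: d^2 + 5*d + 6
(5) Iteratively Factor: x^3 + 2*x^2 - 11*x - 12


(1) = (j + 2)*(j^2 + 4*j) = (j + 2)*(j + 4)*(j)
(2) = (r - 5)*(r^2 + r - 12) = (r - 5)*(r + 4)*(r - 3)
(3) = (l + 1)*(l^2 - 6*l + 9) = (l - 3)*(l + 1)*(l - 3)
(4) = (d + 3)*(d + 2)
(5) = (x - 3)*(x^2 + 5*x + 4) = (x - 3)*(x + 1)*(x + 4)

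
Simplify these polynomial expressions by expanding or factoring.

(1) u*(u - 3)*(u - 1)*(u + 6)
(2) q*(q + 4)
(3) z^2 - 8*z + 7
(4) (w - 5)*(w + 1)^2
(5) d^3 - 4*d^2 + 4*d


(1) = u^4 + 2*u^3 - 21*u^2 + 18*u
(2) = q^2 + 4*q
(3) = (z - 7)*(z - 1)
(4) = w^3 - 3*w^2 - 9*w - 5
(5) = d*(d - 2)^2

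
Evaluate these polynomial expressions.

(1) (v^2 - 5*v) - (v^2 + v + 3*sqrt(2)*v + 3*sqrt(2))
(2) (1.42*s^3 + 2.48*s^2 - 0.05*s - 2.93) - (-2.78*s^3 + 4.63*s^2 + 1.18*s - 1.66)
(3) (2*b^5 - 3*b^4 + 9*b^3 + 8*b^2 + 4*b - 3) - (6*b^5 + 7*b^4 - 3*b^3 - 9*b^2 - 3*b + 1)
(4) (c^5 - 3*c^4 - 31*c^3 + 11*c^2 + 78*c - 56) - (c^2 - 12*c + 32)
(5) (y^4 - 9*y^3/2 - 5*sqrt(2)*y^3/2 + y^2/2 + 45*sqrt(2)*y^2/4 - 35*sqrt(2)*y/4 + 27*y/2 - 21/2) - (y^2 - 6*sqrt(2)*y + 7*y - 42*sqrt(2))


(1) = -6*v - 3*sqrt(2)*v - 3*sqrt(2)
(2) = 4.2*s^3 - 2.15*s^2 - 1.23*s - 1.27
(3) = -4*b^5 - 10*b^4 + 12*b^3 + 17*b^2 + 7*b - 4
(4) = c^5 - 3*c^4 - 31*c^3 + 10*c^2 + 90*c - 88
(5) = y^4 - 9*y^3/2 - 5*sqrt(2)*y^3/2 - y^2/2 + 45*sqrt(2)*y^2/4 - 11*sqrt(2)*y/4 + 13*y/2 - 21/2 + 42*sqrt(2)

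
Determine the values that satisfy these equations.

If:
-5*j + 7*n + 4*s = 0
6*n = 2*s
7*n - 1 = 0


Then:
j = 19/35
n = 1/7
s = 3/7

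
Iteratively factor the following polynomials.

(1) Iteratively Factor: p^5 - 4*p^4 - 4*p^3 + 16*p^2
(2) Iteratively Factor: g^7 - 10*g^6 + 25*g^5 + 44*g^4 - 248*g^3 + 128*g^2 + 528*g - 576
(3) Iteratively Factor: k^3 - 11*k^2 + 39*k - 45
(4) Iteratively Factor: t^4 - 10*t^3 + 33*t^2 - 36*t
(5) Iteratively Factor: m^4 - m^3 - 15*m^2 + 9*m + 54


(1) = (p - 4)*(p^4 - 4*p^2) = (p - 4)*(p - 2)*(p^3 + 2*p^2) = (p - 4)*(p - 2)*(p + 2)*(p^2) = p*(p - 4)*(p - 2)*(p + 2)*(p)
(2) = (g + 2)*(g^6 - 12*g^5 + 49*g^4 - 54*g^3 - 140*g^2 + 408*g - 288) = (g - 2)*(g + 2)*(g^5 - 10*g^4 + 29*g^3 + 4*g^2 - 132*g + 144) = (g - 3)*(g - 2)*(g + 2)*(g^4 - 7*g^3 + 8*g^2 + 28*g - 48) = (g - 3)*(g - 2)^2*(g + 2)*(g^3 - 5*g^2 - 2*g + 24) = (g - 3)*(g - 2)^2*(g + 2)^2*(g^2 - 7*g + 12) = (g - 4)*(g - 3)*(g - 2)^2*(g + 2)^2*(g - 3)
(3) = (k - 5)*(k^2 - 6*k + 9) = (k - 5)*(k - 3)*(k - 3)
(4) = (t - 3)*(t^3 - 7*t^2 + 12*t) = (t - 4)*(t - 3)*(t^2 - 3*t) = (t - 4)*(t - 3)^2*(t)
(5) = (m - 3)*(m^3 + 2*m^2 - 9*m - 18) = (m - 3)^2*(m^2 + 5*m + 6) = (m - 3)^2*(m + 2)*(m + 3)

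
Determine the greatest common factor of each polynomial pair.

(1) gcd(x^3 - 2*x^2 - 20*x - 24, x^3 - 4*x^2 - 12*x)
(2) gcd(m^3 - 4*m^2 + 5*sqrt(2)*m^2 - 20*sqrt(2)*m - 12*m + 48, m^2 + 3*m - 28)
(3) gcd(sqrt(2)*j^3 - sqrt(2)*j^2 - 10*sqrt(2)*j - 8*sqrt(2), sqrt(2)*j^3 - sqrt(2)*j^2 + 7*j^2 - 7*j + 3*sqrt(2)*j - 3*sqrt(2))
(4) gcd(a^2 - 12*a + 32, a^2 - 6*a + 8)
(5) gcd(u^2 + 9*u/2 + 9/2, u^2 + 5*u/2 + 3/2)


(1) = gcd((x - 6)*(x + 2)^2, x*(x - 6)*(x + 2)) = x^2 - 4*x - 12
(2) = gcd((m - 4)*(m - sqrt(2))*(m + 6*sqrt(2)), (m - 4)*(m + 7)) = m - 4
(3) = 1
(4) = a - 4
(5) = gcd((u + 3/2)*(u + 3), (u + 1)*(u + 3/2)) = u + 3/2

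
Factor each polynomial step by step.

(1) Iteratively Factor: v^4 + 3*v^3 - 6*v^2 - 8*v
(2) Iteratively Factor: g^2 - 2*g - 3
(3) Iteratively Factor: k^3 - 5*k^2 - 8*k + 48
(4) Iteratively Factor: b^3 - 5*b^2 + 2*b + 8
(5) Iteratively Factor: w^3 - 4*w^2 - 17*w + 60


(1) = (v - 2)*(v^3 + 5*v^2 + 4*v) = v*(v - 2)*(v^2 + 5*v + 4) = v*(v - 2)*(v + 4)*(v + 1)
(2) = (g - 3)*(g + 1)
(3) = (k + 3)*(k^2 - 8*k + 16) = (k - 4)*(k + 3)*(k - 4)
(4) = (b + 1)*(b^2 - 6*b + 8) = (b - 4)*(b + 1)*(b - 2)
(5) = (w + 4)*(w^2 - 8*w + 15) = (w - 5)*(w + 4)*(w - 3)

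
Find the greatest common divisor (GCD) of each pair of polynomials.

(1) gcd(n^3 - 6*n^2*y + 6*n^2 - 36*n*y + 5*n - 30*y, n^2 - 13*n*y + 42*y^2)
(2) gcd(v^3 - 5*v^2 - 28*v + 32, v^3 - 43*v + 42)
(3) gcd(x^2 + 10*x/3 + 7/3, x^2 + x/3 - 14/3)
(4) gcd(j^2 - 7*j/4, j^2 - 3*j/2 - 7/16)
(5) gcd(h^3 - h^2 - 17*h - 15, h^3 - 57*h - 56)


(1) = -n + 6*y
(2) = gcd((v - 8)*(v - 1)*(v + 4), (v - 6)*(v - 1)*(v + 7)) = v - 1
(3) = x + 7/3
(4) = j - 7/4
(5) = h + 1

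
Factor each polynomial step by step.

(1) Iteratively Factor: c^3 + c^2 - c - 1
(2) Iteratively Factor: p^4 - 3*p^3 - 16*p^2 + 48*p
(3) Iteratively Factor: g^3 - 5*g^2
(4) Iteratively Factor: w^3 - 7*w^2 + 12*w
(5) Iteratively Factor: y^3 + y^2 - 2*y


(1) = (c - 1)*(c^2 + 2*c + 1) = (c - 1)*(c + 1)*(c + 1)
(2) = (p + 4)*(p^3 - 7*p^2 + 12*p) = p*(p + 4)*(p^2 - 7*p + 12) = p*(p - 3)*(p + 4)*(p - 4)
(3) = (g - 5)*(g^2) = g*(g - 5)*(g)
(4) = (w)*(w^2 - 7*w + 12) = w*(w - 3)*(w - 4)
(5) = (y - 1)*(y^2 + 2*y) = y*(y - 1)*(y + 2)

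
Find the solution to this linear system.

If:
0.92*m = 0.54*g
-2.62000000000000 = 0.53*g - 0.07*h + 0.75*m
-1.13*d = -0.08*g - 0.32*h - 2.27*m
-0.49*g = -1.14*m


Then:
d = 10.60
g = 0.00
h = 37.43
m = 0.00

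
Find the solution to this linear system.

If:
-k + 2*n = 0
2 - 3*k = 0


Then:
k = 2/3
n = 1/3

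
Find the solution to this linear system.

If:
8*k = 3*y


Then:
k = 3*y/8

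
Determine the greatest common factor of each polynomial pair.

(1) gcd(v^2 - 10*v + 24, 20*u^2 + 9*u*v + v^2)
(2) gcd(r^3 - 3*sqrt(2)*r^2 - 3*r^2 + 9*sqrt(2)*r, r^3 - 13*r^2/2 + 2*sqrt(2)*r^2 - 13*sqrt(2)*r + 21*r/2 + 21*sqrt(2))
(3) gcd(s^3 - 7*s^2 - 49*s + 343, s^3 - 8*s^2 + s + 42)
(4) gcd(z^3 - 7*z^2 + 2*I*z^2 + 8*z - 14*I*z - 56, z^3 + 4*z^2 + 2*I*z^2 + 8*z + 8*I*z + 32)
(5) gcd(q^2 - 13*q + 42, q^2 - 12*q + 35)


(1) = gcd((v - 6)*(v - 4), (4*u + v)*(5*u + v)) = 1
(2) = gcd(r*(r - 3)*(r - 3*sqrt(2)), (r - 7/2)*(r - 3)*(r + 2*sqrt(2))) = r - 3
(3) = gcd((s - 7)^2*(s + 7), (s - 7)*(s - 3)*(s + 2)) = s - 7
(4) = gcd((z - 7)*(z - 2*I)*(z + 4*I), (z + 4)*(z - 2*I)*(z + 4*I)) = z^2 + 2*I*z + 8
(5) = q - 7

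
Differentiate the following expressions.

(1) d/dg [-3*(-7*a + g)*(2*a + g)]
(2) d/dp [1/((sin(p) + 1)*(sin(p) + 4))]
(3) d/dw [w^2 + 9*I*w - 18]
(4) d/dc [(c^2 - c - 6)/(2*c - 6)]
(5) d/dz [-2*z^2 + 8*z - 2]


(1) = 15*a - 6*g
(2) = -(2*sin(p) + 5)*cos(p)/((sin(p) + 1)^2*(sin(p) + 4)^2)
(3) = 2*w + 9*I
(4) = 1/2
(5) = 8 - 4*z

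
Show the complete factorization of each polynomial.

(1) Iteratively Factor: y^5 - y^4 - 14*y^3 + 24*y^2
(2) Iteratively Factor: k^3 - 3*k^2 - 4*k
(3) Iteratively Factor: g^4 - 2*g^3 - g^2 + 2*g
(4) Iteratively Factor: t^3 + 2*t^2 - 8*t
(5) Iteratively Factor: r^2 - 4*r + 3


(1) = (y)*(y^4 - y^3 - 14*y^2 + 24*y) = y*(y - 2)*(y^3 + y^2 - 12*y) = y^2*(y - 2)*(y^2 + y - 12) = y^2*(y - 3)*(y - 2)*(y + 4)
(2) = (k - 4)*(k^2 + k) = k*(k - 4)*(k + 1)
(3) = (g - 2)*(g^3 - g) = (g - 2)*(g - 1)*(g^2 + g) = (g - 2)*(g - 1)*(g + 1)*(g)
(4) = (t)*(t^2 + 2*t - 8) = t*(t - 2)*(t + 4)
(5) = (r - 1)*(r - 3)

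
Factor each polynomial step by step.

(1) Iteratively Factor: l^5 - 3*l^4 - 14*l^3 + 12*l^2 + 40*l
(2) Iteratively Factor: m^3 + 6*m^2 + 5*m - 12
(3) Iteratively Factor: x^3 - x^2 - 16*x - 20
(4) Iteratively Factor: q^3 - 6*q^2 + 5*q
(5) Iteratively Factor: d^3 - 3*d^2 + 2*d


(1) = (l - 5)*(l^4 + 2*l^3 - 4*l^2 - 8*l) = (l - 5)*(l - 2)*(l^3 + 4*l^2 + 4*l) = (l - 5)*(l - 2)*(l + 2)*(l^2 + 2*l) = l*(l - 5)*(l - 2)*(l + 2)*(l + 2)
(2) = (m + 3)*(m^2 + 3*m - 4) = (m + 3)*(m + 4)*(m - 1)
(3) = (x + 2)*(x^2 - 3*x - 10) = (x - 5)*(x + 2)*(x + 2)
(4) = (q)*(q^2 - 6*q + 5) = q*(q - 5)*(q - 1)
(5) = (d)*(d^2 - 3*d + 2) = d*(d - 1)*(d - 2)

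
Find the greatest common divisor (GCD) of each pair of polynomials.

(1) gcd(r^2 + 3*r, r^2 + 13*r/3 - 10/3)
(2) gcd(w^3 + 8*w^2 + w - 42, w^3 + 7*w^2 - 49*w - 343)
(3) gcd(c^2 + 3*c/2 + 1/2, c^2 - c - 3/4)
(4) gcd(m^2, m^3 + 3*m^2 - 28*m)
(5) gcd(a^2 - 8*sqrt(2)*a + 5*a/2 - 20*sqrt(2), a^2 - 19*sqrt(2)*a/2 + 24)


(1) = gcd(r*(r + 3), (r - 2/3)*(r + 5)) = 1
(2) = w + 7
(3) = gcd((c + 1/2)*(c + 1), (c - 3/2)*(c + 1/2)) = c + 1/2
(4) = m
(5) = gcd((a + 5/2)*(a - 8*sqrt(2)), (a - 8*sqrt(2))*(a - 3*sqrt(2)/2)) = a - 8*sqrt(2)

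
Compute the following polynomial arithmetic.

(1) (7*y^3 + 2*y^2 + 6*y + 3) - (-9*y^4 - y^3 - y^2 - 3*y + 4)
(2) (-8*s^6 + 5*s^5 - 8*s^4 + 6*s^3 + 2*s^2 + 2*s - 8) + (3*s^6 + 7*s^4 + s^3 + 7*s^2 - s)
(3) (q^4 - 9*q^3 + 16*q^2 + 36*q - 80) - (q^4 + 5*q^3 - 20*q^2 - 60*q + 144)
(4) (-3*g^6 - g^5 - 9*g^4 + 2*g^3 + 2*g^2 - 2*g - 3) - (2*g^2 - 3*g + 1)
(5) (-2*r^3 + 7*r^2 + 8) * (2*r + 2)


(1) = 9*y^4 + 8*y^3 + 3*y^2 + 9*y - 1
(2) = -5*s^6 + 5*s^5 - s^4 + 7*s^3 + 9*s^2 + s - 8
(3) = -14*q^3 + 36*q^2 + 96*q - 224
(4) = -3*g^6 - g^5 - 9*g^4 + 2*g^3 + g - 4
(5) = -4*r^4 + 10*r^3 + 14*r^2 + 16*r + 16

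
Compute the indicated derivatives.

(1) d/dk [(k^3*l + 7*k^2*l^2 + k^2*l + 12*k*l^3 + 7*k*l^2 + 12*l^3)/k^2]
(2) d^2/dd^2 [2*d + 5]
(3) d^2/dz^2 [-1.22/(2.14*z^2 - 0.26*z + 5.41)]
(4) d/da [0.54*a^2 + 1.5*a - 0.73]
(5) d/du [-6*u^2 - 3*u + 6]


(1) = l*(k^3 - 12*k*l^2 - 7*k*l - 24*l^2)/k^3
(2) = 0
(3) = (11.174224*z^2 - 1.357616*z - 1.22*(4.28*z - 0.26)*(8.56*z - 0.52) + 28.248856)/(2.14*z^2 - 0.26*z + 5.41)^3
(4) = 1.08*a + 1.5
(5) = -12*u - 3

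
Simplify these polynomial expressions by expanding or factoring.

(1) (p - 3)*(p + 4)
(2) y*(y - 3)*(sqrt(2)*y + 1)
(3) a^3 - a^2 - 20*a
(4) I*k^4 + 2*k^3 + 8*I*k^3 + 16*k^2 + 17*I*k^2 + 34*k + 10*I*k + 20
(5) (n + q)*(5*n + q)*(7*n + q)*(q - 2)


(1) = p^2 + p - 12
(2) = sqrt(2)*y^3 - 3*sqrt(2)*y^2 + y^2 - 3*y
(3) = a*(a - 5)*(a + 4)
(4) = (k + 2)*(k + 5)*(k - 2*I)*(I*k + I)
(5) = 35*n^3*q - 70*n^3 + 47*n^2*q^2 - 94*n^2*q + 13*n*q^3 - 26*n*q^2 + q^4 - 2*q^3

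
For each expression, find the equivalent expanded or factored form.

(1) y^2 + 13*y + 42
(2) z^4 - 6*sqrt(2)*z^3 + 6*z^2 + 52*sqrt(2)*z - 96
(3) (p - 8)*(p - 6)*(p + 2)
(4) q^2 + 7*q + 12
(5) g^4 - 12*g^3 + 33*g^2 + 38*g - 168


(1) = (y + 6)*(y + 7)
(2) = (z - 4*sqrt(2))*(z - 3*sqrt(2))*(z - sqrt(2))*(z + 2*sqrt(2))
(3) = p^3 - 12*p^2 + 20*p + 96
(4) = (q + 3)*(q + 4)
(5) = (g - 7)*(g - 4)*(g - 3)*(g + 2)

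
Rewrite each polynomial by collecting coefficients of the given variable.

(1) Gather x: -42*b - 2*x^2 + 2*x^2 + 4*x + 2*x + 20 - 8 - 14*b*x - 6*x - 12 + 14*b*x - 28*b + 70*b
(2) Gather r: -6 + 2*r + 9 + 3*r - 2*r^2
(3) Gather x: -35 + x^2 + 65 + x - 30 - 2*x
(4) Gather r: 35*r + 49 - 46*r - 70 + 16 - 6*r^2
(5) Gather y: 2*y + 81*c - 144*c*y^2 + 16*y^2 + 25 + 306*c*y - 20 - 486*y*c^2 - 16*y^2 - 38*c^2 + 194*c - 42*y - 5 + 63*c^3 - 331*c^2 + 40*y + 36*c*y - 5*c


(1) = 0
(2) = -2*r^2 + 5*r + 3
(3) = x^2 - x
(4) = -6*r^2 - 11*r - 5
(5) = 63*c^3 - 369*c^2 - 144*c*y^2 + 270*c + y*(-486*c^2 + 342*c)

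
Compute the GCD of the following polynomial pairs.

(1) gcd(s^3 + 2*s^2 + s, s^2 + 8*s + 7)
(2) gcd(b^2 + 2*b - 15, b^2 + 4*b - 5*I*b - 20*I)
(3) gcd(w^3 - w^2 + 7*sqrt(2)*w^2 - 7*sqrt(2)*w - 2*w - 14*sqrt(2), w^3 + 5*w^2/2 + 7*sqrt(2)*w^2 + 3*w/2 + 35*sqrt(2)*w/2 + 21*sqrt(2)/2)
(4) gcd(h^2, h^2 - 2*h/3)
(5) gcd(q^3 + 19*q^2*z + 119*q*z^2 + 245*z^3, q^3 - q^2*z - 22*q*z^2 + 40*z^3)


(1) = gcd(s*(s + 1)^2, (s + 1)*(s + 7)) = s + 1
(2) = 1
(3) = w^2 + w*(1 + 7*sqrt(2)) + 7*sqrt(2)
(4) = gcd(h^2, h*(h - 2/3)) = h
(5) = q + 5*z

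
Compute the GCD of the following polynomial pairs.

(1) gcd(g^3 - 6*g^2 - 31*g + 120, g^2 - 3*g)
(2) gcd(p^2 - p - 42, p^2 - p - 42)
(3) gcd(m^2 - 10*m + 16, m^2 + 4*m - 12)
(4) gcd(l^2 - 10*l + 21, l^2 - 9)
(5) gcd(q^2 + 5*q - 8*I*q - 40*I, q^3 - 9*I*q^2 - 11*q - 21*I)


(1) = g - 3
(2) = gcd((p - 7)*(p + 6), (p - 7)*(p + 6)) = p^2 - p - 42
(3) = m - 2
(4) = l - 3
(5) = gcd((q + 5)*(q - 8*I), (q - 7*I)*(q - 3*I)*(q + I)) = 1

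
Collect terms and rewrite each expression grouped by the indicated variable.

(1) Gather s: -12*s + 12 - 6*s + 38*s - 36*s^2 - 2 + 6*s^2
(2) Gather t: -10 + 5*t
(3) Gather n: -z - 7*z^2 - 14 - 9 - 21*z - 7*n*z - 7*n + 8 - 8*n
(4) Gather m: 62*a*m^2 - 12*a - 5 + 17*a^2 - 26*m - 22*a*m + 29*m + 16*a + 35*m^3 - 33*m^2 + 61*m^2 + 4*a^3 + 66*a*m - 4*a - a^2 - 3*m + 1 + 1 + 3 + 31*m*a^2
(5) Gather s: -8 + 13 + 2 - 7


(1) = -30*s^2 + 20*s + 10
(2) = 5*t - 10
(3) = n*(-7*z - 15) - 7*z^2 - 22*z - 15
(4) = 4*a^3 + 16*a^2 + 35*m^3 + m^2*(62*a + 28) + m*(31*a^2 + 44*a)
(5) = 0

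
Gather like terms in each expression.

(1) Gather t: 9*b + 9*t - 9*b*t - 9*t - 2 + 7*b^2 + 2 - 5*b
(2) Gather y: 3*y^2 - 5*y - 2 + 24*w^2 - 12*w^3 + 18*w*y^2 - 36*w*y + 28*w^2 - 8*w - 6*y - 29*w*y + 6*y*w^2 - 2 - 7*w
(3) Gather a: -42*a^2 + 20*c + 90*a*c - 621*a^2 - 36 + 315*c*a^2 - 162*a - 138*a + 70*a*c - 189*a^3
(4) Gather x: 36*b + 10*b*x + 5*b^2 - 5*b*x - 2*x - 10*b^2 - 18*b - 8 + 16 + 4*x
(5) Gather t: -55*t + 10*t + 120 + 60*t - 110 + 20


(1) = 7*b^2 - 9*b*t + 4*b
(2) = -12*w^3 + 52*w^2 - 15*w + y^2*(18*w + 3) + y*(6*w^2 - 65*w - 11) - 4
(3) = -189*a^3 + a^2*(315*c - 663) + a*(160*c - 300) + 20*c - 36
(4) = -5*b^2 + 18*b + x*(5*b + 2) + 8
(5) = 15*t + 30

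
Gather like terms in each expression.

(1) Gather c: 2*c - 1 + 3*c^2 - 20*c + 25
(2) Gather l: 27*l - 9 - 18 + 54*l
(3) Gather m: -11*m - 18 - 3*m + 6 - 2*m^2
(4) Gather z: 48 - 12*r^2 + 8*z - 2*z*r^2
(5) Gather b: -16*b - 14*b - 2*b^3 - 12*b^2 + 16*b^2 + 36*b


(1) = 3*c^2 - 18*c + 24
(2) = 81*l - 27
(3) = -2*m^2 - 14*m - 12
(4) = -12*r^2 + z*(8 - 2*r^2) + 48
(5) = -2*b^3 + 4*b^2 + 6*b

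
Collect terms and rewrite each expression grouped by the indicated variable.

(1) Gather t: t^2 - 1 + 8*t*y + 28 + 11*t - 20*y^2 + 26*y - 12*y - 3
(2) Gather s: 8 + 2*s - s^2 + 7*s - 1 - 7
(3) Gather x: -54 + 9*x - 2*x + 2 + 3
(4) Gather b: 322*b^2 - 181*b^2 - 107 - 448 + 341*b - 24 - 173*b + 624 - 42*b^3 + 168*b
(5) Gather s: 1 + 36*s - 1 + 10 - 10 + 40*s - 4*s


(1) = t^2 + t*(8*y + 11) - 20*y^2 + 14*y + 24
(2) = -s^2 + 9*s
(3) = 7*x - 49
(4) = -42*b^3 + 141*b^2 + 336*b + 45
(5) = 72*s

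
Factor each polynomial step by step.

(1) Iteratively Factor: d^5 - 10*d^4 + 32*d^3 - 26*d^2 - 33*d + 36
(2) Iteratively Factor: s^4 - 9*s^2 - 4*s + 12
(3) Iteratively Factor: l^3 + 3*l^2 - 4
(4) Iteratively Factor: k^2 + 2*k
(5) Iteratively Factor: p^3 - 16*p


(1) = (d - 1)*(d^4 - 9*d^3 + 23*d^2 - 3*d - 36) = (d - 4)*(d - 1)*(d^3 - 5*d^2 + 3*d + 9) = (d - 4)*(d - 1)*(d + 1)*(d^2 - 6*d + 9) = (d - 4)*(d - 3)*(d - 1)*(d + 1)*(d - 3)
(2) = (s - 1)*(s^3 + s^2 - 8*s - 12) = (s - 1)*(s + 2)*(s^2 - s - 6) = (s - 1)*(s + 2)^2*(s - 3)
(3) = (l - 1)*(l^2 + 4*l + 4) = (l - 1)*(l + 2)*(l + 2)
(4) = (k)*(k + 2)
(5) = (p - 4)*(p^2 + 4*p) = (p - 4)*(p + 4)*(p)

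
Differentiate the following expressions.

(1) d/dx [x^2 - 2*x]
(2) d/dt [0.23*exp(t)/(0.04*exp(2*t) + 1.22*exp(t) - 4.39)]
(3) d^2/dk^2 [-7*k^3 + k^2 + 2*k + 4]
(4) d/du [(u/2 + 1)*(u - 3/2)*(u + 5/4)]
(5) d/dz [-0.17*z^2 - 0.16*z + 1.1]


(1) = 2*x - 2
(2) = (-0.0092*exp(2*t) - 1.0097)*exp(t)/(0.0016*exp(4*t) + 0.0976*exp(3*t) + 1.1372*exp(2*t) - 10.7116*exp(t) + 19.2721)
(3) = 2 - 42*k
(4) = 3*u^2/2 + 7*u/4 - 19/16
(5) = -0.34*z - 0.16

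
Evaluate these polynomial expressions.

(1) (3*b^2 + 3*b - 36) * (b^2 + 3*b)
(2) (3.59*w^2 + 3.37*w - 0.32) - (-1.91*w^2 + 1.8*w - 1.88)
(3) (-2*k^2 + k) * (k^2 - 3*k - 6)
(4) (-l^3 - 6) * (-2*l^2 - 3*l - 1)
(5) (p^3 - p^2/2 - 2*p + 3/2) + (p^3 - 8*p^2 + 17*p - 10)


(1) = 3*b^4 + 12*b^3 - 27*b^2 - 108*b
(2) = 5.5*w^2 + 1.57*w + 1.56
(3) = -2*k^4 + 7*k^3 + 9*k^2 - 6*k
(4) = 2*l^5 + 3*l^4 + l^3 + 12*l^2 + 18*l + 6
(5) = 2*p^3 - 17*p^2/2 + 15*p - 17/2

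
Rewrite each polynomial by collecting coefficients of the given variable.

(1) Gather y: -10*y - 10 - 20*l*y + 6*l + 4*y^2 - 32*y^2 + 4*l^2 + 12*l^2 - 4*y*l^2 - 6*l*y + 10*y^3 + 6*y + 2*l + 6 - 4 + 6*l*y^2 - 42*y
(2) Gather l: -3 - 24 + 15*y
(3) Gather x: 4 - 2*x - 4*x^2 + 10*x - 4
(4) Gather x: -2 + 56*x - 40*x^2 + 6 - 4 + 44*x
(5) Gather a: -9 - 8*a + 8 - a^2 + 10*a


(1) = 16*l^2 + 8*l + 10*y^3 + y^2*(6*l - 28) + y*(-4*l^2 - 26*l - 46) - 8
(2) = 15*y - 27
(3) = -4*x^2 + 8*x
(4) = -40*x^2 + 100*x
(5) = -a^2 + 2*a - 1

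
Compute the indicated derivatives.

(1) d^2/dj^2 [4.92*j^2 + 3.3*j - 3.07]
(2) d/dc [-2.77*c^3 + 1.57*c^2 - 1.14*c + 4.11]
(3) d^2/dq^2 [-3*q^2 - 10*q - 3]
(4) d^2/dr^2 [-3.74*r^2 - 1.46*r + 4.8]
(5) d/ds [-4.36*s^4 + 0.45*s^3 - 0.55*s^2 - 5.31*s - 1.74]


(1) = 9.84000000000000
(2) = -8.31*c^2 + 3.14*c - 1.14
(3) = -6
(4) = -7.48000000000000
(5) = -17.44*s^3 + 1.35*s^2 - 1.1*s - 5.31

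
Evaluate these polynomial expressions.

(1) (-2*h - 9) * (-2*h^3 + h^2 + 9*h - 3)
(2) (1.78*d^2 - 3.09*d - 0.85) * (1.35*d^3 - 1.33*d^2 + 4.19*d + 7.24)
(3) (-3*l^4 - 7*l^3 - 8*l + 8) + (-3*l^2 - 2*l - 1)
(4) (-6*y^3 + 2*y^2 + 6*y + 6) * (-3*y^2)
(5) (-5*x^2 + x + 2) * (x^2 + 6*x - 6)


(1) = 4*h^4 + 16*h^3 - 27*h^2 - 75*h + 27
(2) = 2.403*d^5 - 6.5389*d^4 + 10.4204*d^3 + 1.0706*d^2 - 25.9331*d - 6.154
(3) = -3*l^4 - 7*l^3 - 3*l^2 - 10*l + 7
(4) = 18*y^5 - 6*y^4 - 18*y^3 - 18*y^2
(5) = -5*x^4 - 29*x^3 + 38*x^2 + 6*x - 12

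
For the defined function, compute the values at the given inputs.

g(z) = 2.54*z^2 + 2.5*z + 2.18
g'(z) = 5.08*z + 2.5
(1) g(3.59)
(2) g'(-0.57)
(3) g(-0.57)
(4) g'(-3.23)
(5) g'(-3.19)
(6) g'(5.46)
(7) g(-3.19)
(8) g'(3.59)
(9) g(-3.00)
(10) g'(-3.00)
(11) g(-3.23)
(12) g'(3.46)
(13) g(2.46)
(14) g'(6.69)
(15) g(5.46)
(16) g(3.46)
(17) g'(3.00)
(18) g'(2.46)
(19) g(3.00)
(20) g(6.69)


(1) = 43.89
(2) = -0.40
(3) = 1.58
(4) = -13.91
(5) = -13.71
(6) = 30.24
(7) = 20.05
(8) = 20.74
(9) = 17.54
(10) = -12.74
(11) = 20.60
(12) = 20.08
(13) = 23.70
(14) = 36.49
(15) = 91.55
(16) = 41.24
(17) = 17.74
(18) = 15.00
(19) = 32.54
(20) = 132.59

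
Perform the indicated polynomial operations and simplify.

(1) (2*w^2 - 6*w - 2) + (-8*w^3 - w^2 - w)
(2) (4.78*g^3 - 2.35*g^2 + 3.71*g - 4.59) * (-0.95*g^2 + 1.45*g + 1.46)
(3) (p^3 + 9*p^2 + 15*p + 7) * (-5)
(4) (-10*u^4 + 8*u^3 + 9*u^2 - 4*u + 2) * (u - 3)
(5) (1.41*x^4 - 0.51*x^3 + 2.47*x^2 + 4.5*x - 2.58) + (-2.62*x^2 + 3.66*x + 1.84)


(1) = -8*w^3 + w^2 - 7*w - 2
(2) = -4.541*g^5 + 9.1635*g^4 + 0.0468*g^3 + 6.309*g^2 - 1.2389*g - 6.7014
(3) = -5*p^3 - 45*p^2 - 75*p - 35
(4) = -10*u^5 + 38*u^4 - 15*u^3 - 31*u^2 + 14*u - 6
(5) = 1.41*x^4 - 0.51*x^3 - 0.15*x^2 + 8.16*x - 0.74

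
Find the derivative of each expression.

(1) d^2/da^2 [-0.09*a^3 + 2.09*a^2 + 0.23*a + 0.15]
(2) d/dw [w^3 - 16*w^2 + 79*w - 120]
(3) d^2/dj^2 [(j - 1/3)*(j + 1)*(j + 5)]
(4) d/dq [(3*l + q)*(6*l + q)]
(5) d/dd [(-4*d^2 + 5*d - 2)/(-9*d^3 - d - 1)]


(1) = 4.18 - 0.54*a
(2) = 3*w^2 - 32*w + 79
(3) = 6*j + 34/3
(4) = 9*l + 2*q
(5) = ((8*d - 5)*(9*d^3 + d + 1) - (27*d^2 + 1)*(4*d^2 - 5*d + 2))/(9*d^3 + d + 1)^2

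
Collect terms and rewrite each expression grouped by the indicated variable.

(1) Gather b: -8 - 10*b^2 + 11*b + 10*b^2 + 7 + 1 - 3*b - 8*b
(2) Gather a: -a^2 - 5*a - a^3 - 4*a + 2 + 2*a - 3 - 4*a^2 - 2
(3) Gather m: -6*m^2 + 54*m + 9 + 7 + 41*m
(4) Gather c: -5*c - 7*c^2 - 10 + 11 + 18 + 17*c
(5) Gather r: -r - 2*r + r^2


(1) = 0
(2) = -a^3 - 5*a^2 - 7*a - 3
(3) = -6*m^2 + 95*m + 16
(4) = -7*c^2 + 12*c + 19
(5) = r^2 - 3*r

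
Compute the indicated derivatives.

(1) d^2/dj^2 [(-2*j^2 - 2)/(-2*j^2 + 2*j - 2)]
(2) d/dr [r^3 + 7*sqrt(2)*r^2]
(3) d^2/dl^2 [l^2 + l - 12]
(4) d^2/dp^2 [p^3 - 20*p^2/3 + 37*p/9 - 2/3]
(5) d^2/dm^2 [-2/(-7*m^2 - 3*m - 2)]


(1) = 2*(j^3 - 3*j + 1)/(j^6 - 3*j^5 + 6*j^4 - 7*j^3 + 6*j^2 - 3*j + 1)
(2) = r*(3*r + 14*sqrt(2))
(3) = 2
(4) = 6*p - 40/3
(5) = 4*(-49*m^2 - 21*m + (14*m + 3)^2 - 14)/(7*m^2 + 3*m + 2)^3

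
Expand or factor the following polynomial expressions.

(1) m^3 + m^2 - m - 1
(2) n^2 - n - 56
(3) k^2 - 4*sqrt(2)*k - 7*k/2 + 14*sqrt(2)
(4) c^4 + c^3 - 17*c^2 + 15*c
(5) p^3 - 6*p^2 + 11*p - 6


(1) = (m - 1)*(m + 1)^2
(2) = (n - 8)*(n + 7)
(3) = (k - 7/2)*(k - 4*sqrt(2))
(4) = c*(c - 3)*(c - 1)*(c + 5)
(5) = (p - 3)*(p - 2)*(p - 1)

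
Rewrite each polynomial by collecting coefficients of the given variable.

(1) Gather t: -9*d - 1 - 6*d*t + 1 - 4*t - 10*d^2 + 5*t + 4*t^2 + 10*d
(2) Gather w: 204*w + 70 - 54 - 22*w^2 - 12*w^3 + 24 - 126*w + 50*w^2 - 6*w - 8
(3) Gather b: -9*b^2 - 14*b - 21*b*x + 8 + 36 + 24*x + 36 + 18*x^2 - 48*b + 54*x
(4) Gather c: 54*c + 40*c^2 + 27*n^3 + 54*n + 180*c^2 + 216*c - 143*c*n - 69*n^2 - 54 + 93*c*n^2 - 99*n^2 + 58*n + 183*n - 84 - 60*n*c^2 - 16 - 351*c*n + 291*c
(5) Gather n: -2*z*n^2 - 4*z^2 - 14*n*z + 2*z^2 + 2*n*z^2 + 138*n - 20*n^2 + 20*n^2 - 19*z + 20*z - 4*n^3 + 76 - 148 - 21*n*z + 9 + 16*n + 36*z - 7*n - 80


(1) = -10*d^2 + d + 4*t^2 + t*(1 - 6*d)
(2) = -12*w^3 + 28*w^2 + 72*w + 32
(3) = -9*b^2 + b*(-21*x - 62) + 18*x^2 + 78*x + 80
(4) = c^2*(220 - 60*n) + c*(93*n^2 - 494*n + 561) + 27*n^3 - 168*n^2 + 295*n - 154
(5) = -4*n^3 - 2*n^2*z + n*(2*z^2 - 35*z + 147) - 2*z^2 + 37*z - 143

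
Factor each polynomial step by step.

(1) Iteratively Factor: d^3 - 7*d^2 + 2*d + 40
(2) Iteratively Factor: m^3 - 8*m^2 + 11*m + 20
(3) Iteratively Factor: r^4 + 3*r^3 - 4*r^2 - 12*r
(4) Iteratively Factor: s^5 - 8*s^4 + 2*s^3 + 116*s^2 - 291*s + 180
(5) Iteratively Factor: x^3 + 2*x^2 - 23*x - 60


(1) = (d - 5)*(d^2 - 2*d - 8) = (d - 5)*(d - 4)*(d + 2)
(2) = (m - 5)*(m^2 - 3*m - 4) = (m - 5)*(m + 1)*(m - 4)
(3) = (r - 2)*(r^3 + 5*r^2 + 6*r) = (r - 2)*(r + 3)*(r^2 + 2*r) = (r - 2)*(r + 2)*(r + 3)*(r)
(4) = (s + 4)*(s^4 - 12*s^3 + 50*s^2 - 84*s + 45) = (s - 1)*(s + 4)*(s^3 - 11*s^2 + 39*s - 45) = (s - 3)*(s - 1)*(s + 4)*(s^2 - 8*s + 15) = (s - 5)*(s - 3)*(s - 1)*(s + 4)*(s - 3)
(5) = (x - 5)*(x^2 + 7*x + 12) = (x - 5)*(x + 4)*(x + 3)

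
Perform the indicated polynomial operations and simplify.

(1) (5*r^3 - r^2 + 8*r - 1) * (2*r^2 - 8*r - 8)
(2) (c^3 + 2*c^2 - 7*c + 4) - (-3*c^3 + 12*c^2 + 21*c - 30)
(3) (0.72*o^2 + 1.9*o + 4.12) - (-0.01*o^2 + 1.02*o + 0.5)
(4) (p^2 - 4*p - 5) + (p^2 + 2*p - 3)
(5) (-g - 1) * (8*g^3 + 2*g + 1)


(1) = 10*r^5 - 42*r^4 - 16*r^3 - 58*r^2 - 56*r + 8
(2) = 4*c^3 - 10*c^2 - 28*c + 34
(3) = 0.73*o^2 + 0.88*o + 3.62
(4) = 2*p^2 - 2*p - 8
(5) = -8*g^4 - 8*g^3 - 2*g^2 - 3*g - 1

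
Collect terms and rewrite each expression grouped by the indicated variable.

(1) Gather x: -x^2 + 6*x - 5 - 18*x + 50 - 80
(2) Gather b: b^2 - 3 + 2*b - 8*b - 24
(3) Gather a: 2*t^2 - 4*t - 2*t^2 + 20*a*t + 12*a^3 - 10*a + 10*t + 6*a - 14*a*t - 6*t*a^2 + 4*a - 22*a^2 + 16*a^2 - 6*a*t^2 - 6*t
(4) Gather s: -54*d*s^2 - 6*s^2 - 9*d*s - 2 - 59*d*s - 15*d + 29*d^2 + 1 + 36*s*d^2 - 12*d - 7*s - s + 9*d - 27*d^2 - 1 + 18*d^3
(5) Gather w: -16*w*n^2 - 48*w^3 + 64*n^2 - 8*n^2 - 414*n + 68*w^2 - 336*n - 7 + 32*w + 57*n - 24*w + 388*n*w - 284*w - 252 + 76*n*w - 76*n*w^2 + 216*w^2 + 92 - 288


(1) = -x^2 - 12*x - 35
(2) = b^2 - 6*b - 27
(3) = 12*a^3 + a^2*(-6*t - 6) + a*(-6*t^2 + 6*t)
(4) = 18*d^3 + 2*d^2 - 18*d + s^2*(-54*d - 6) + s*(36*d^2 - 68*d - 8) - 2
(5) = 56*n^2 - 693*n - 48*w^3 + w^2*(284 - 76*n) + w*(-16*n^2 + 464*n - 276) - 455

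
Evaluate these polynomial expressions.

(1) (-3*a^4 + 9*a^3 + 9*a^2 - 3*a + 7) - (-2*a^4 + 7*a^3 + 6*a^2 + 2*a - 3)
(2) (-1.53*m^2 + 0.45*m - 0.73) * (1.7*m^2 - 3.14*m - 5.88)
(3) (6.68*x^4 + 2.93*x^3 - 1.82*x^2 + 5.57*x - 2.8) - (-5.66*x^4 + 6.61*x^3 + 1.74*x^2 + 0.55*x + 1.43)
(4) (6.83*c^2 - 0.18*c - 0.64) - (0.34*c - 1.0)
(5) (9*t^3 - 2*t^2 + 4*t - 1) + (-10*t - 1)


(1) = -a^4 + 2*a^3 + 3*a^2 - 5*a + 10
(2) = -2.601*m^4 + 5.5692*m^3 + 6.3424*m^2 - 0.3538*m + 4.2924
(3) = 12.34*x^4 - 3.68*x^3 - 3.56*x^2 + 5.02*x - 4.23
(4) = 6.83*c^2 - 0.52*c + 0.36
(5) = 9*t^3 - 2*t^2 - 6*t - 2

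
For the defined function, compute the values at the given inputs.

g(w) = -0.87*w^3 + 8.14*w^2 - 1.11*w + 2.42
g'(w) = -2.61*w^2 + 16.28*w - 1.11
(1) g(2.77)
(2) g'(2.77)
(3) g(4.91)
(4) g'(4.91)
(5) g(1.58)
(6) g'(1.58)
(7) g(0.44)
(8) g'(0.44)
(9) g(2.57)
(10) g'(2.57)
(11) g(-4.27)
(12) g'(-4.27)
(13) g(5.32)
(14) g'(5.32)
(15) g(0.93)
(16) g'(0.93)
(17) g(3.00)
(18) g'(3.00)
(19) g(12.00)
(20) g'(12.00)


(1) = 43.31
(2) = 23.96
(3) = 90.23
(4) = 15.90
(5) = 17.56
(6) = 18.10
(7) = 3.43
(8) = 5.55
(9) = 38.56
(10) = 23.49
(11) = 223.31
(12) = -118.21
(13) = 95.90
(14) = 11.63
(15) = 7.73
(16) = 11.77
(17) = 48.86
(18) = 24.24
(19) = -342.10
(20) = -181.59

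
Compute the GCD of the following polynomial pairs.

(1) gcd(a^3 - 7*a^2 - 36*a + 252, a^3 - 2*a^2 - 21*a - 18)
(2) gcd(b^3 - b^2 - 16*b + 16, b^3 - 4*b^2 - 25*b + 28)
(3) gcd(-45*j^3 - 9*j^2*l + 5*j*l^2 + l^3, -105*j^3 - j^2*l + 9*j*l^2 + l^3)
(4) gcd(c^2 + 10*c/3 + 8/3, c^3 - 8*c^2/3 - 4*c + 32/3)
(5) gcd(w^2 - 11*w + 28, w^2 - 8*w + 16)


(1) = gcd((a - 7)*(a - 6)*(a + 6), (a - 6)*(a + 1)*(a + 3)) = a - 6
(2) = gcd((b - 4)*(b - 1)*(b + 4), (b - 7)*(b - 1)*(b + 4)) = b^2 + 3*b - 4
(3) = gcd((-3*j + l)*(3*j + l)*(5*j + l), (-3*j + l)*(5*j + l)*(7*j + l)) = 15*j^2 - 2*j*l - l^2
(4) = gcd((c + 4/3)*(c + 2), (c - 8/3)*(c - 2)*(c + 2)) = c + 2
(5) = w - 4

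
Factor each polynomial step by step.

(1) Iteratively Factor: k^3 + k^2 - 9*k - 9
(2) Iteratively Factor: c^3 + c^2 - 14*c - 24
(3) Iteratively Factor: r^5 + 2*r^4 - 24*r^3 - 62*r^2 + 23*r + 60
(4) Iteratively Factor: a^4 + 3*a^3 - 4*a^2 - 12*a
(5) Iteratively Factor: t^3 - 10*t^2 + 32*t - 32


(1) = (k + 3)*(k^2 - 2*k - 3) = (k - 3)*(k + 3)*(k + 1)
(2) = (c + 2)*(c^2 - c - 12) = (c - 4)*(c + 2)*(c + 3)
(3) = (r - 5)*(r^4 + 7*r^3 + 11*r^2 - 7*r - 12) = (r - 5)*(r + 3)*(r^3 + 4*r^2 - r - 4) = (r - 5)*(r - 1)*(r + 3)*(r^2 + 5*r + 4) = (r - 5)*(r - 1)*(r + 3)*(r + 4)*(r + 1)
(4) = (a + 2)*(a^3 + a^2 - 6*a) = a*(a + 2)*(a^2 + a - 6) = a*(a - 2)*(a + 2)*(a + 3)
(5) = (t - 4)*(t^2 - 6*t + 8) = (t - 4)*(t - 2)*(t - 4)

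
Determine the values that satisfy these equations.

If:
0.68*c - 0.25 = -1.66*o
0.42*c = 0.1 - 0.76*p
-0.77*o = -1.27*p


Then:
c = 0.13
o = 0.10
p = 0.06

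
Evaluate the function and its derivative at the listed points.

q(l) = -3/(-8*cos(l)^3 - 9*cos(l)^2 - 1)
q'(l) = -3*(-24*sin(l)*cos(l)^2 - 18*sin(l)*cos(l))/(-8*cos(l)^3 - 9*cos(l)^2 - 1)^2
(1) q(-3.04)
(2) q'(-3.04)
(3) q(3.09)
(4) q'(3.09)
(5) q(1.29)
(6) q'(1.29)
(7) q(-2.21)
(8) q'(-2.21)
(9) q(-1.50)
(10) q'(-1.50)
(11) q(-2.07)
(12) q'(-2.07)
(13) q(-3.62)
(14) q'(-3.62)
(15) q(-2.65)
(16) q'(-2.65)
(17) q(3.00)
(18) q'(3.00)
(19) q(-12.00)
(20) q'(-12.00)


(1) = 1.48
(2) = -0.43
(3) = 1.49
(4) = 0.23
(5) = 1.61
(6) = 5.68
(7) = 1.20
(8) = 0.84
(9) = 2.86
(10) = -3.80
(11) = 1.37
(12) = 1.72
(13) = 1.20
(14) = 0.65
(15) = 1.19
(16) = -0.62
(17) = 1.46
(18) = 0.57
(19) = 0.25
(20) = 0.35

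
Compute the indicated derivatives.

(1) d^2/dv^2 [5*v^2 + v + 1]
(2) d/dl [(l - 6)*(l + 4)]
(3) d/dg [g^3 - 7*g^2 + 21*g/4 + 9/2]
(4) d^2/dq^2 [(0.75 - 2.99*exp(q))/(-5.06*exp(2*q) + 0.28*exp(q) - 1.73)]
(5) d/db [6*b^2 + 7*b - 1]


(1) = 10
(2) = 2*l - 2
(3) = 3*g^2 - 14*g + 21/4
(4) = (76.554764*exp(4*q) - 72.574568*exp(3*q) - 153.855372*exp(2*q) + 27.650956*exp(q) + 8.585471)*exp(q)/(129.554216*exp(6*q) - 21.507024*exp(5*q) + 134.072796*exp(4*q) - 14.728336*exp(3*q) + 45.839118*exp(2*q) - 2.514036*exp(q) + 5.177717)
(5) = 12*b + 7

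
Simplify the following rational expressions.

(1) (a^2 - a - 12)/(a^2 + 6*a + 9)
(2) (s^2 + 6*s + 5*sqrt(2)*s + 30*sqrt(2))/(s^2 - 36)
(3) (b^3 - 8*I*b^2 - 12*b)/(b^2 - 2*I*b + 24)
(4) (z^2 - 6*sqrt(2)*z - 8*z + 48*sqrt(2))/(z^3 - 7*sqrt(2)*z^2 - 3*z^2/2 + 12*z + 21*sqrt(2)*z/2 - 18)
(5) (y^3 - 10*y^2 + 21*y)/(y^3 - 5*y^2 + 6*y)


(1) = (a - 4)/(a + 3)
(2) = (s + 5*sqrt(2))/(s - 6)
(3) = (b^2 - 2*I*b)/(b + 4*I)
(4) = (2*z - 16)/(2*z^2 + z*(-3 - 2*sqrt(2)) + 3*sqrt(2))
(5) = (y - 7)/(y - 2)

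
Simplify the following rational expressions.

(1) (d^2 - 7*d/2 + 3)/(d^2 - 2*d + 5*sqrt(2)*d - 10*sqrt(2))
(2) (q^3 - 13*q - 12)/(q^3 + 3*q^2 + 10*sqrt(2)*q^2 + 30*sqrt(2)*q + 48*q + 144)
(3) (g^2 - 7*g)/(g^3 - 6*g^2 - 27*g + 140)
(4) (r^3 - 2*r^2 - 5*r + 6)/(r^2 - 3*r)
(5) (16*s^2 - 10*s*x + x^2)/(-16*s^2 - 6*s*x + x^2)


(1) = (2*d - 3)/(2*d + 10*sqrt(2))
(2) = (q^2 - 3*q - 4)/(q^2 + 10*sqrt(2)*q + 48)
(3) = g/(g^2 + g - 20)
(4) = (r^2 + r - 2)/r
(5) = (-2*s + x)/(2*s + x)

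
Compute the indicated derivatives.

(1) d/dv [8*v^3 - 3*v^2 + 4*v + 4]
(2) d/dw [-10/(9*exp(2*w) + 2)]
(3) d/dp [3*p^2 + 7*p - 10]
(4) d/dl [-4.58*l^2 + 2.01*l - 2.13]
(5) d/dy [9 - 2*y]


(1) = 24*v^2 - 6*v + 4
(2) = 180*exp(2*w)/(9*exp(2*w) + 2)^2
(3) = 6*p + 7
(4) = 2.01 - 9.16*l
(5) = -2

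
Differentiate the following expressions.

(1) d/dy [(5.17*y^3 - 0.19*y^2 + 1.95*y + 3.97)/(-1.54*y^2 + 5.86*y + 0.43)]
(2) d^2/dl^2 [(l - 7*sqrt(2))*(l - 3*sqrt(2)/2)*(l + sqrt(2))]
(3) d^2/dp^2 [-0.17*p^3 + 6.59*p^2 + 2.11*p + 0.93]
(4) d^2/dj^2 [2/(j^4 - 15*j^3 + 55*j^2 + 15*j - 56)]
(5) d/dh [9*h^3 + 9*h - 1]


(1) = (-7.9618*y^4 + 60.5924*y^3 + 8.5589*y^2 + 12.0642*y - 22.4257)/(2.3716*y^4 - 18.0488*y^3 + 33.0152*y^2 + 5.0396*y + 0.1849)
(2) = 6*l - 15*sqrt(2)
(3) = 13.18 - 1.02*p
(4) = 4*((-6*j^2 + 45*j - 55)*(j^4 - 15*j^3 + 55*j^2 + 15*j - 56) + (4*j^3 - 45*j^2 + 110*j + 15)^2)/(j^4 - 15*j^3 + 55*j^2 + 15*j - 56)^3
(5) = 27*h^2 + 9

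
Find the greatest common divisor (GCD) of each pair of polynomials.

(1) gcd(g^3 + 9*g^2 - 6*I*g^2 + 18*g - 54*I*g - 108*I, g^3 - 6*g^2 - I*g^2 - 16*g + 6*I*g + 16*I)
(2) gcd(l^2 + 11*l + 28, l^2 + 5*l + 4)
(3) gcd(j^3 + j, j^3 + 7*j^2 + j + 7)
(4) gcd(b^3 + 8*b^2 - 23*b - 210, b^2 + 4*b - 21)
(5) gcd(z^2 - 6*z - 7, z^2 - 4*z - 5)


(1) = 1
(2) = gcd((l + 4)*(l + 7), (l + 1)*(l + 4)) = l + 4
(3) = j^2 + 1
(4) = gcd((b - 5)*(b + 6)*(b + 7), (b - 3)*(b + 7)) = b + 7
(5) = z + 1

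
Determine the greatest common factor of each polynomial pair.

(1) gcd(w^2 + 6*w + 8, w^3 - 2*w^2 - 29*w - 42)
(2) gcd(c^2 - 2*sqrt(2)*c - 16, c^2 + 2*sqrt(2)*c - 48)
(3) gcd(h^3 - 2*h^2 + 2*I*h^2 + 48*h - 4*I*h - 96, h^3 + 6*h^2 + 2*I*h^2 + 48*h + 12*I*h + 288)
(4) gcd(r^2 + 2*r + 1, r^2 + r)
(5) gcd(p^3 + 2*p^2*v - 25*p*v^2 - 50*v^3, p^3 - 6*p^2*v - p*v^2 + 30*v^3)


(1) = w + 2
(2) = c - 4*sqrt(2)
(3) = gcd((h - 2)*(h - 6*I)*(h + 8*I), (h + 6)*(h - 6*I)*(h + 8*I)) = h^2 + 2*I*h + 48
(4) = gcd((r + 1)^2, r*(r + 1)) = r + 1
(5) = gcd((p - 5*v)*(p + 2*v)*(p + 5*v), (p - 5*v)*(p - 3*v)*(p + 2*v)) = p^2 - 3*p*v - 10*v^2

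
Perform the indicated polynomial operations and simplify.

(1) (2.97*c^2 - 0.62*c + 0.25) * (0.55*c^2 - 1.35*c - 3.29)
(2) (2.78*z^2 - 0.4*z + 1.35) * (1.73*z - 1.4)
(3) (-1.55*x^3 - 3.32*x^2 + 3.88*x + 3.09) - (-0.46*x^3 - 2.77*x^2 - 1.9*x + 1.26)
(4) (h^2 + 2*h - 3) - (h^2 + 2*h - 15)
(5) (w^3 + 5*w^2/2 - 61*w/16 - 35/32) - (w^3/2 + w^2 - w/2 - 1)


(1) = 1.6335*c^4 - 4.3505*c^3 - 8.7968*c^2 + 1.7023*c - 0.8225
(2) = 4.8094*z^3 - 4.584*z^2 + 2.8955*z - 1.89
(3) = -1.09*x^3 - 0.55*x^2 + 5.78*x + 1.83
(4) = 12
(5) = w^3/2 + 3*w^2/2 - 53*w/16 - 3/32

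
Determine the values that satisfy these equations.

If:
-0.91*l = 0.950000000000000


Then:
l = -1.04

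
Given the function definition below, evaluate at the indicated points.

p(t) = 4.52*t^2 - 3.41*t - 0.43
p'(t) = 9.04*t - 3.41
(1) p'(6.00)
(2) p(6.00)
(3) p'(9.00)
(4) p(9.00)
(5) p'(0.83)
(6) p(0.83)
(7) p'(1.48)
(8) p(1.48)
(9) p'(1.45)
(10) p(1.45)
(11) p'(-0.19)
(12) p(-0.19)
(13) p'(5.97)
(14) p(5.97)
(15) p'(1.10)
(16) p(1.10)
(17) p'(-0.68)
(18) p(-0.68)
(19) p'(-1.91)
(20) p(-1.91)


(1) = 50.83
(2) = 141.83
(3) = 77.95
(4) = 335.00
(5) = 4.09
(6) = -0.15
(7) = 9.97
(8) = 4.42
(9) = 9.70
(10) = 4.13
(11) = -5.13
(12) = 0.38
(13) = 50.56
(14) = 140.31
(15) = 6.53
(16) = 1.29
(17) = -9.56
(18) = 3.98
(19) = -20.68
(20) = 22.57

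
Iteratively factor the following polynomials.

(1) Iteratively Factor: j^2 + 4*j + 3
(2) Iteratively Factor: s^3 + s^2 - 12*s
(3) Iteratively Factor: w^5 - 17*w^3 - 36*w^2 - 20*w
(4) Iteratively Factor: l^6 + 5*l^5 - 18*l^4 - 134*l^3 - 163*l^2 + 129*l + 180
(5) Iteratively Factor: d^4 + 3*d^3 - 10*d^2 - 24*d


(1) = (j + 1)*(j + 3)
(2) = (s)*(s^2 + s - 12) = s*(s - 3)*(s + 4)
(3) = (w + 1)*(w^4 - w^3 - 16*w^2 - 20*w) = (w - 5)*(w + 1)*(w^3 + 4*w^2 + 4*w) = (w - 5)*(w + 1)*(w + 2)*(w^2 + 2*w) = (w - 5)*(w + 1)*(w + 2)^2*(w)
(4) = (l + 3)*(l^5 + 2*l^4 - 24*l^3 - 62*l^2 + 23*l + 60) = (l + 3)*(l + 4)*(l^4 - 2*l^3 - 16*l^2 + 2*l + 15) = (l - 5)*(l + 3)*(l + 4)*(l^3 + 3*l^2 - l - 3) = (l - 5)*(l + 1)*(l + 3)*(l + 4)*(l^2 + 2*l - 3) = (l - 5)*(l - 1)*(l + 1)*(l + 3)*(l + 4)*(l + 3)
(5) = (d - 3)*(d^3 + 6*d^2 + 8*d) = (d - 3)*(d + 4)*(d^2 + 2*d) = d*(d - 3)*(d + 4)*(d + 2)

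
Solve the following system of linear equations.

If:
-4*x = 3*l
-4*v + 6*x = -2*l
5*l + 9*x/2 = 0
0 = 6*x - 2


Then:
No Solution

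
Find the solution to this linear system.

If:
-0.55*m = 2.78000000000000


Then:
m = -5.05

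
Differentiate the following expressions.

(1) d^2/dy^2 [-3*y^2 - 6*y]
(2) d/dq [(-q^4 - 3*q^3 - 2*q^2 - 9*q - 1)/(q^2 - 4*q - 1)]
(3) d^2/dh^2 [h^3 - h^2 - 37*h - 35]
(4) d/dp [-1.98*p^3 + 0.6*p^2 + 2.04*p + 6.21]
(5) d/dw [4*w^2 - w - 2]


(1) = -6
(2) = (-2*q^5 + 9*q^4 + 28*q^3 + 26*q^2 + 6*q + 5)/(q^4 - 8*q^3 + 14*q^2 + 8*q + 1)
(3) = 6*h - 2
(4) = -5.94*p^2 + 1.2*p + 2.04
(5) = 8*w - 1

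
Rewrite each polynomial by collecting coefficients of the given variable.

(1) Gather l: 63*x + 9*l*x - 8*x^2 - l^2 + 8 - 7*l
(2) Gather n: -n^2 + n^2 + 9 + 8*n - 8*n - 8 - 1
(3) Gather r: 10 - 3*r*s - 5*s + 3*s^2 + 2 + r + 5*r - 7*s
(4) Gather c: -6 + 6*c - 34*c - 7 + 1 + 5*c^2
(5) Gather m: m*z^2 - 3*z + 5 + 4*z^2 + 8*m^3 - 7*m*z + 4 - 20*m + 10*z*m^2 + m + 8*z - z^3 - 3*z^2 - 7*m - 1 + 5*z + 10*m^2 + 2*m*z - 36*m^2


(1) = -l^2 + l*(9*x - 7) - 8*x^2 + 63*x + 8
(2) = 0
(3) = r*(6 - 3*s) + 3*s^2 - 12*s + 12
(4) = 5*c^2 - 28*c - 12
(5) = 8*m^3 + m^2*(10*z - 26) + m*(z^2 - 5*z - 26) - z^3 + z^2 + 10*z + 8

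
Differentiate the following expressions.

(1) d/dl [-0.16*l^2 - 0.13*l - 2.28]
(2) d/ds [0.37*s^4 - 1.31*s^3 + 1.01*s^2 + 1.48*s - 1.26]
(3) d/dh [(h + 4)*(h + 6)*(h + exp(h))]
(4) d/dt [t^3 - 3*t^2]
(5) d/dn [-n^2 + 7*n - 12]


(1) = -0.32*l - 0.13
(2) = 1.48*s^3 - 3.93*s^2 + 2.02*s + 1.48
(3) = (h + 4)*(h + 6)*(exp(h) + 1) + (h + 4)*(h + exp(h)) + (h + 6)*(h + exp(h))
(4) = 3*t*(t - 2)
(5) = 7 - 2*n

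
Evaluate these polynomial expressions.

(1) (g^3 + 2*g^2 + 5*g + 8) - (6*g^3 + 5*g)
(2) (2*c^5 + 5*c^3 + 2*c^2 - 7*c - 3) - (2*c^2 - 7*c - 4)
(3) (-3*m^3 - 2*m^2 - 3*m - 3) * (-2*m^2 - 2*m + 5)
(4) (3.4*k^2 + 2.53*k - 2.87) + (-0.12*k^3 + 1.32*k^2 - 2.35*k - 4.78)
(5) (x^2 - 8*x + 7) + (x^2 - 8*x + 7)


(1) = -5*g^3 + 2*g^2 + 8
(2) = 2*c^5 + 5*c^3 + 1
(3) = 6*m^5 + 10*m^4 - 5*m^3 + 2*m^2 - 9*m - 15
(4) = -0.12*k^3 + 4.72*k^2 + 0.18*k - 7.65
(5) = 2*x^2 - 16*x + 14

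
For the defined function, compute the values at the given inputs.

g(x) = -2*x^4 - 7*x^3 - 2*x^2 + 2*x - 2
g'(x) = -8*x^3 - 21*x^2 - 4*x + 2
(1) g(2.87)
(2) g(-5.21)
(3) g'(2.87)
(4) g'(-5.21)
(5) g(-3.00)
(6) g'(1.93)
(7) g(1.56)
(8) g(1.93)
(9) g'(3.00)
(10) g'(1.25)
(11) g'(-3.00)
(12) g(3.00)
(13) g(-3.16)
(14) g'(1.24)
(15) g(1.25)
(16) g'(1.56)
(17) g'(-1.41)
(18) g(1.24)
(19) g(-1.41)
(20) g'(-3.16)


(1) = -313.91
(2) = -550.37
(3) = -371.57
(4) = 584.18
(5) = 1.00
(6) = -141.46
(7) = -42.17
(8) = -83.66
(9) = -415.00
(10) = -51.44
(11) = 41.00
(12) = -365.00
(13) = -6.83
(14) = -50.50
(15) = -21.18
(16) = -85.72
(17) = -11.68
(18) = -20.67
(19) = 2.92
(20) = 57.38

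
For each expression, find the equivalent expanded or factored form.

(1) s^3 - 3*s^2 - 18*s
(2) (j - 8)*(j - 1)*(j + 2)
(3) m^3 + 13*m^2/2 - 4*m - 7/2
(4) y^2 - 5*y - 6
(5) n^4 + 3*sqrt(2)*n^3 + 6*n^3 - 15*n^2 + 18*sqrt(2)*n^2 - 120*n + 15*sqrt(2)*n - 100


(1) = s*(s - 6)*(s + 3)
(2) = j^3 - 7*j^2 - 10*j + 16
(3) = (m - 1)*(m + 1/2)*(m + 7)
(4) = (y - 6)*(y + 1)
(5) = (n + 1)*(n + 5)*(n - 2*sqrt(2))*(n + 5*sqrt(2))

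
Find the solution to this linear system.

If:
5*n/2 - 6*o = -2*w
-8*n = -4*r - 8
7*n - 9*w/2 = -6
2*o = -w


Then:
n = -24/37
o = -6/37
r = -122/37
w = 12/37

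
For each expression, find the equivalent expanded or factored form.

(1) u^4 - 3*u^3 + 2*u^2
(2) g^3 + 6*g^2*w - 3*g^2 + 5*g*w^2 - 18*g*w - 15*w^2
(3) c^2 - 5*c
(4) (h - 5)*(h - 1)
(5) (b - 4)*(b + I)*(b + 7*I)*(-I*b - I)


(1) = u^2*(u - 2)*(u - 1)
(2) = (g - 3)*(g + w)*(g + 5*w)
(3) = c*(c - 5)
(4) = h^2 - 6*h + 5
(5) = -I*b^4 + 8*b^3 + 3*I*b^3 - 24*b^2 + 11*I*b^2 - 32*b - 21*I*b - 28*I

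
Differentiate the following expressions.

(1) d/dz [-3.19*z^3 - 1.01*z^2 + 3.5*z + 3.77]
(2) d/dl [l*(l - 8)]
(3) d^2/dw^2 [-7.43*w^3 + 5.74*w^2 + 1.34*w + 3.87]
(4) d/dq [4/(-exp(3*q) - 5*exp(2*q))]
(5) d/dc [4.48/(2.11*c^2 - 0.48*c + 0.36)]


(1) = -9.57*z^2 - 2.02*z + 3.5
(2) = 2*l - 8
(3) = 11.48 - 44.58*w
(4) = 4*(3*exp(q) + 10)*exp(-2*q)/(exp(q) + 5)^2
(5) = (2.1504 - 18.9056*c)/(2.11*c^2 - 0.48*c + 0.36)^2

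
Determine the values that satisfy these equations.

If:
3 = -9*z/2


Then:
z = -2/3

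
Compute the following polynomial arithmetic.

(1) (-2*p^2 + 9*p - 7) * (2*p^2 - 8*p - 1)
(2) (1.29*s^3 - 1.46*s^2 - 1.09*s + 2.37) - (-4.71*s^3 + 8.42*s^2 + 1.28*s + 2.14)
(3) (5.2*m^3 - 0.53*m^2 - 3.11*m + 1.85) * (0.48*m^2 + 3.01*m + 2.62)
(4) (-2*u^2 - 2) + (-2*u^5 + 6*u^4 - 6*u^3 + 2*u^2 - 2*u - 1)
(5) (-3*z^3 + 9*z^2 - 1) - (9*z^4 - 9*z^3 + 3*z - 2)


(1) = -4*p^4 + 34*p^3 - 84*p^2 + 47*p + 7
(2) = 6.0*s^3 - 9.88*s^2 - 2.37*s + 0.23
(3) = 2.496*m^5 + 15.3976*m^4 + 10.5359*m^3 - 9.8617*m^2 - 2.5797*m + 4.847
(4) = -2*u^5 + 6*u^4 - 6*u^3 - 2*u - 3
(5) = -9*z^4 + 6*z^3 + 9*z^2 - 3*z + 1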